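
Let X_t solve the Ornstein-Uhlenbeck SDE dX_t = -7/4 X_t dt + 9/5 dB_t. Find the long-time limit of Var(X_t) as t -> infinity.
lim Var(X_t) = 162/175

The OU SDE dX = -theta X dt + sigma dB admits the integrating factor exp(theta t): d(exp(theta t) X_t) = sigma exp(theta t) dB_t. Integrating from 0 to t gives X_t = x_0 * exp(-theta t) + sigma * int_0^t exp(-theta (t-s)) dB_s for any initial x_0. The Itô integral has variance (by the Itô isometry) sigma^2 * int_0^t exp(-2 theta (t - s)) ds = sigma^2 * (1 - exp(-2 theta t)) / (2 theta), independent of x_0.
With theta = 7/4, sigma = 9/5:
  Var(X_t) = (9/5)^2 * (1 - exp(-2*7/4 t)) / (2 * 7/4) = 162/175 - 162*exp(-7*t/2)/175.
As t -> infinity, exp(-2*7/4 t) -> 0, so the stationary variance is sigma^2 / (2 theta) = 162/175.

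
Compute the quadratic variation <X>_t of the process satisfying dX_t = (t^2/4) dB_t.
<X>_t = t^5/80

For an Itô process dX_t = a(t) dt + b(t) dB_t, the quadratic variation is <X>_t = int_0^t b(s)^2 ds (the drift term does not contribute). Here b(s) = s^2/4, so
  b(s)^2 = s^4/16.
Integrating from 0 to t:
  <X>_t = int_0^t (s^4/16) ds = t^5/80.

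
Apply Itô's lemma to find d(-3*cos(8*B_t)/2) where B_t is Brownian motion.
d(-3*cos(8*B_t)/2) = (48*cos(8*B_t)) dt + (12*sin(8*B_t)) dB_t

Itô's formula for f(B_t) gives d f(B_t) = f'(B_t) dB_t + (1/2) f''(B_t) dt. Compute derivatives of f(x) = -3*cos(8*x)/2:
  f'(x)  = 12*sin(8*x)
  f''(x) = 96*cos(8*x)
Substitute x = B_t and multiply the f'' term by 1/2:
  drift     = (1/2) * (96*cos(8*x)) evaluated at B_t = 48*cos(8*B_t)
  diffusion = (12*sin(8*x)) evaluated at B_t = 12*sin(8*B_t)
Therefore d(-3*cos(8*B_t)/2) = (48*cos(8*B_t)) dt + (12*sin(8*B_t)) dB_t.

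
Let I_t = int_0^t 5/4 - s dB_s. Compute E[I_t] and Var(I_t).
E[I_t] = 0; Var(I_t) = t*(16*t^2 - 60*t + 75)/48

The Itô integral of a deterministic integrand f(s) has mean 0 because each increment f(s) * (B_{s+ds} - B_s) has mean 0. By the Itô isometry:
  Var( int_0^t f(s) dB_s ) = E[ (int_0^t f(s) dB_s)^2 ] = int_0^t f(s)^2 ds.
Here f(s) = 5/4 - s, so f(s)^2 = (4*s - 5)^2/16. Integrate:
  int_0^t ((4*s - 5)^2/16) ds = t*(16*t^2 - 60*t + 75)/48.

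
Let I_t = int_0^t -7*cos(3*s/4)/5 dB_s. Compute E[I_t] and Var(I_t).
E[I_t] = 0; Var(I_t) = 49*t/50 + 49*sin(3*t/2)/75

The Itô integral of a deterministic integrand f(s) has mean 0 because each increment f(s) * (B_{s+ds} - B_s) has mean 0. By the Itô isometry:
  Var( int_0^t f(s) dB_s ) = E[ (int_0^t f(s) dB_s)^2 ] = int_0^t f(s)^2 ds.
Here f(s) = -7*cos(3*s/4)/5, so f(s)^2 = 49*cos(3*s/4)^2/25. Integrate:
  int_0^t (49*cos(3*s/4)^2/25) ds = 49*t/50 + 49*sin(3*t/2)/75.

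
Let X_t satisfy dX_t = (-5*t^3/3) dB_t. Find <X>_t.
<X>_t = 25*t^7/63

For an Itô process dX_t = a(t) dt + b(t) dB_t, the quadratic variation is <X>_t = int_0^t b(s)^2 ds (the drift term does not contribute). Here b(s) = -5*s^3/3, so
  b(s)^2 = 25*s^6/9.
Integrating from 0 to t:
  <X>_t = int_0^t (25*s^6/9) ds = 25*t^7/63.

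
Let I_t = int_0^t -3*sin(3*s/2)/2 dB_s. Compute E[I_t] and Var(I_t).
E[I_t] = 0; Var(I_t) = 9*t/8 - 3*sin(3*t)/8

The Itô integral of a deterministic integrand f(s) has mean 0 because each increment f(s) * (B_{s+ds} - B_s) has mean 0. By the Itô isometry:
  Var( int_0^t f(s) dB_s ) = E[ (int_0^t f(s) dB_s)^2 ] = int_0^t f(s)^2 ds.
Here f(s) = -3*sin(3*s/2)/2, so f(s)^2 = 9*sin(3*s/2)^2/4. Integrate:
  int_0^t (9*sin(3*s/2)^2/4) ds = 9*t/8 - 3*sin(3*t)/8.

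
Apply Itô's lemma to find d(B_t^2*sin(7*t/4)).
d(B_t^2*sin(7*t/4)) = (7*B_t^2*cos(7*t/4)/4 + sin(7*t/4)) dt + (2*B_t*sin(7*t/4)) dB_t

Itô's formula for f(t, x): d f(t, B_t) = (f_t + (1/2) f_xx) dt + f_x dB_t. Compute partials of f(t, x) = x^2*sin(7*t/4):
  f_t(t,x)  = 7*x^2*cos(7*t/4)/4
  f_x(t,x)  = 2*x*sin(7*t/4)
  f_xx(t,x) = 2*sin(7*t/4)
Assemble drift = f_t + (1/2) f_xx = 7*x^2*cos(7*t/4)/4 + sin(7*t/4) and diffusion = f_x = 2*x*sin(7*t/4). Substituting x = B_t:
  d(B_t^2*sin(7*t/4)) = (7*B_t^2*cos(7*t/4)/4 + sin(7*t/4)) dt + (2*B_t*sin(7*t/4)) dB_t.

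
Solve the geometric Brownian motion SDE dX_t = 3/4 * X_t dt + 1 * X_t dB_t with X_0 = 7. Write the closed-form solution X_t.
X_t = 7 * exp((1/4) * t + (1) * B_t)

For GBM dX = mu X dt + sigma X dB with X_0 = x_0, apply Itô to Y = log X: dY = (mu - sigma^2/2) dt + sigma dB, so Y_t = log(x_0) + (mu - sigma^2/2) t + sigma B_t and hence X_t = x_0 * exp((mu - sigma^2/2) t + sigma B_t).
With mu = 3/4, sigma = 1, x_0 = 7, this gives:
  X_t = 7 * exp((1/4) * t + (1) * B_t).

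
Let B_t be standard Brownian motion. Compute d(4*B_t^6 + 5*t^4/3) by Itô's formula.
d(4*B_t^6 + 5*t^4/3) = (60*B_t^4 + 20*t^3/3) dt + (24*B_t^5) dB_t

Itô's formula for f(t, x): d f(t, B_t) = (f_t + (1/2) f_xx) dt + f_x dB_t. Compute partials of f(t, x) = 5*t^4/3 + 4*x^6:
  f_t(t,x)  = 20*t^3/3
  f_x(t,x)  = 24*x^5
  f_xx(t,x) = 120*x^4
Assemble drift = f_t + (1/2) f_xx = 20*t^3/3 + 60*x^4 and diffusion = f_x = 24*x^5. Substituting x = B_t:
  d(4*B_t^6 + 5*t^4/3) = (60*B_t^4 + 20*t^3/3) dt + (24*B_t^5) dB_t.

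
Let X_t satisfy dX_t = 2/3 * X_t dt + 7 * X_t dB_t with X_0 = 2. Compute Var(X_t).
Var(X_t) = 4*(exp(49*t) - 1)*exp(4*t/3)

For GBM dX = mu X dt + sigma X dB with X_0 = x_0, apply Itô to Y = log X: dY = (mu - sigma^2/2) dt + sigma dB, so Y_t = log(x_0) + (mu - sigma^2/2) t + sigma B_t and hence X_t = x_0 * exp((mu - sigma^2/2) t + sigma B_t).
With mu = 2/3, sigma = 7, x_0 = 2, this gives:
  X_t = 2 * exp((-143/6) * t + (7) * B_t).
Since sigma*B_t ~ Normal(0, sigma^2 t), E[exp(sigma*B_t)] = exp(sigma^2 t / 2); so E[X_t] = x_0 * exp((mu - sigma^2/2) t) * exp(sigma^2 t / 2) = x_0 * exp(mu t) = 2*exp(2*t/3).
Var(X_t) = E[X_t^2] - (E[X_t])^2 = x_0^2 * exp(2 mu t) * (exp(sigma^2 t) - 1) = 4*(exp(49*t) - 1)*exp(4*t/3).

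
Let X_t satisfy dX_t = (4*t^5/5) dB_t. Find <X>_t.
<X>_t = 16*t^11/275

For an Itô process dX_t = a(t) dt + b(t) dB_t, the quadratic variation is <X>_t = int_0^t b(s)^2 ds (the drift term does not contribute). Here b(s) = 4*s^5/5, so
  b(s)^2 = 16*s^10/25.
Integrating from 0 to t:
  <X>_t = int_0^t (16*s^10/25) ds = 16*t^11/275.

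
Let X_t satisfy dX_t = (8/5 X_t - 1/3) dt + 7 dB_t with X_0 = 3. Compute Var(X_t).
Var(X_t) = 245*exp(16*t/5)/16 - 245/16

The variance V(t) = Var(X_t) satisfies V'(t) = 2 a V(t) + c^2 with V(0) = 0 (drift coefficient is linear in X, diffusion is constant). With a = 8/5, c = 7, the solution is
  V(t) = (c^2 / (2 a)) * (exp(2 a t) - 1)
       = (7^2 / (2*(8/5))) * (exp((16/5) t) - 1)
       = 245*exp(16*t/5)/16 - 245/16.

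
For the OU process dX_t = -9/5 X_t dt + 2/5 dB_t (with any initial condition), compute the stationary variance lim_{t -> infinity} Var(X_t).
lim Var(X_t) = 2/45

The OU SDE dX = -theta X dt + sigma dB admits the integrating factor exp(theta t): d(exp(theta t) X_t) = sigma exp(theta t) dB_t. Integrating from 0 to t gives X_t = x_0 * exp(-theta t) + sigma * int_0^t exp(-theta (t-s)) dB_s for any initial x_0. The Itô integral has variance (by the Itô isometry) sigma^2 * int_0^t exp(-2 theta (t - s)) ds = sigma^2 * (1 - exp(-2 theta t)) / (2 theta), independent of x_0.
With theta = 9/5, sigma = 2/5:
  Var(X_t) = (2/5)^2 * (1 - exp(-2*9/5 t)) / (2 * 9/5) = 2/45 - 2*exp(-18*t/5)/45.
As t -> infinity, exp(-2*9/5 t) -> 0, so the stationary variance is sigma^2 / (2 theta) = 2/45.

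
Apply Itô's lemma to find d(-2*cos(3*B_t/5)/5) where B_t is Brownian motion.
d(-2*cos(3*B_t/5)/5) = (9*cos(3*B_t/5)/125) dt + (6*sin(3*B_t/5)/25) dB_t

Itô's formula for f(B_t) gives d f(B_t) = f'(B_t) dB_t + (1/2) f''(B_t) dt. Compute derivatives of f(x) = -2*cos(3*x/5)/5:
  f'(x)  = 6*sin(3*x/5)/25
  f''(x) = 18*cos(3*x/5)/125
Substitute x = B_t and multiply the f'' term by 1/2:
  drift     = (1/2) * (18*cos(3*x/5)/125) evaluated at B_t = 9*cos(3*B_t/5)/125
  diffusion = (6*sin(3*x/5)/25) evaluated at B_t = 6*sin(3*B_t/5)/25
Therefore d(-2*cos(3*B_t/5)/5) = (9*cos(3*B_t/5)/125) dt + (6*sin(3*B_t/5)/25) dB_t.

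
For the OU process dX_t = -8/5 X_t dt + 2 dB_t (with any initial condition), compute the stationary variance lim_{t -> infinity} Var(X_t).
lim Var(X_t) = 5/4

The OU SDE dX = -theta X dt + sigma dB admits the integrating factor exp(theta t): d(exp(theta t) X_t) = sigma exp(theta t) dB_t. Integrating from 0 to t gives X_t = x_0 * exp(-theta t) + sigma * int_0^t exp(-theta (t-s)) dB_s for any initial x_0. The Itô integral has variance (by the Itô isometry) sigma^2 * int_0^t exp(-2 theta (t - s)) ds = sigma^2 * (1 - exp(-2 theta t)) / (2 theta), independent of x_0.
With theta = 8/5, sigma = 2:
  Var(X_t) = (2)^2 * (1 - exp(-2*8/5 t)) / (2 * 8/5) = 5/4 - 5*exp(-16*t/5)/4.
As t -> infinity, exp(-2*8/5 t) -> 0, so the stationary variance is sigma^2 / (2 theta) = 5/4.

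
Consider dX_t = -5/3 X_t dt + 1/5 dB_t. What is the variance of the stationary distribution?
lim Var(X_t) = 3/250

The OU SDE dX = -theta X dt + sigma dB admits the integrating factor exp(theta t): d(exp(theta t) X_t) = sigma exp(theta t) dB_t. Integrating from 0 to t gives X_t = x_0 * exp(-theta t) + sigma * int_0^t exp(-theta (t-s)) dB_s for any initial x_0. The Itô integral has variance (by the Itô isometry) sigma^2 * int_0^t exp(-2 theta (t - s)) ds = sigma^2 * (1 - exp(-2 theta t)) / (2 theta), independent of x_0.
With theta = 5/3, sigma = 1/5:
  Var(X_t) = (1/5)^2 * (1 - exp(-2*5/3 t)) / (2 * 5/3) = 3/250 - 3*exp(-10*t/3)/250.
As t -> infinity, exp(-2*5/3 t) -> 0, so the stationary variance is sigma^2 / (2 theta) = 3/250.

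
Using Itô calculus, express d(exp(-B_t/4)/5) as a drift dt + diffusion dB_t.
d(exp(-B_t/4)/5) = (exp(-B_t/4)/160) dt + (-exp(-B_t/4)/20) dB_t

Itô's formula for f(B_t) gives d f(B_t) = f'(B_t) dB_t + (1/2) f''(B_t) dt. Compute derivatives of f(x) = exp(-x/4)/5:
  f'(x)  = -exp(-x/4)/20
  f''(x) = exp(-x/4)/80
Substitute x = B_t and multiply the f'' term by 1/2:
  drift     = (1/2) * (exp(-x/4)/80) evaluated at B_t = exp(-B_t/4)/160
  diffusion = (-exp(-x/4)/20) evaluated at B_t = -exp(-B_t/4)/20
Therefore d(exp(-B_t/4)/5) = (exp(-B_t/4)/160) dt + (-exp(-B_t/4)/20) dB_t.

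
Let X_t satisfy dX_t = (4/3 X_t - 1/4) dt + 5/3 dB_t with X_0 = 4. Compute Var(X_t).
Var(X_t) = 25*exp(8*t/3)/24 - 25/24

The variance V(t) = Var(X_t) satisfies V'(t) = 2 a V(t) + c^2 with V(0) = 0 (drift coefficient is linear in X, diffusion is constant). With a = 4/3, c = 5/3, the solution is
  V(t) = (c^2 / (2 a)) * (exp(2 a t) - 1)
       = ((5/3)^2 / (2*(4/3))) * (exp((8/3) t) - 1)
       = 25*exp(8*t/3)/24 - 25/24.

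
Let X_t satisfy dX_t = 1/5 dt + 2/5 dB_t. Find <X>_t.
<X>_t = 4*t/25

For an Itô process dX_t = a(t) dt + b(t) dB_t, the quadratic variation is <X>_t = int_0^t b(s)^2 ds (the drift term does not contribute). Here b(s) = 2/5, so
  b(s)^2 = 4/25.
Integrating from 0 to t:
  <X>_t = int_0^t (4/25) ds = 4*t/25.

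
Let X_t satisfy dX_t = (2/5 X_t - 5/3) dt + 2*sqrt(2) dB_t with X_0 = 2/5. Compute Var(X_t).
Var(X_t) = 10*exp(4*t/5) - 10

The variance V(t) = Var(X_t) satisfies V'(t) = 2 a V(t) + c^2 with V(0) = 0 (drift coefficient is linear in X, diffusion is constant). With a = 2/5, c = 2*sqrt(2), the solution is
  V(t) = (c^2 / (2 a)) * (exp(2 a t) - 1)
       = ((2*sqrt(2))^2 / (2*(2/5))) * (exp((4/5) t) - 1)
       = 10*exp(4*t/5) - 10.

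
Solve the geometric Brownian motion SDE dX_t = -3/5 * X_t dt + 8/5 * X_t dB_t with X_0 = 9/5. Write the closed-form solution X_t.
X_t = 9/5 * exp((-47/25) * t + (8/5) * B_t)

For GBM dX = mu X dt + sigma X dB with X_0 = x_0, apply Itô to Y = log X: dY = (mu - sigma^2/2) dt + sigma dB, so Y_t = log(x_0) + (mu - sigma^2/2) t + sigma B_t and hence X_t = x_0 * exp((mu - sigma^2/2) t + sigma B_t).
With mu = -3/5, sigma = 8/5, x_0 = 9/5, this gives:
  X_t = 9/5 * exp((-47/25) * t + (8/5) * B_t).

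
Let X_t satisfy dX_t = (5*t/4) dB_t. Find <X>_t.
<X>_t = 25*t^3/48

For an Itô process dX_t = a(t) dt + b(t) dB_t, the quadratic variation is <X>_t = int_0^t b(s)^2 ds (the drift term does not contribute). Here b(s) = 5*s/4, so
  b(s)^2 = 25*s^2/16.
Integrating from 0 to t:
  <X>_t = int_0^t (25*s^2/16) ds = 25*t^3/48.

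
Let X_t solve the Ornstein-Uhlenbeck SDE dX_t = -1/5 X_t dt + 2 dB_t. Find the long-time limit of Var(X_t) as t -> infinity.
lim Var(X_t) = 10

The OU SDE dX = -theta X dt + sigma dB admits the integrating factor exp(theta t): d(exp(theta t) X_t) = sigma exp(theta t) dB_t. Integrating from 0 to t gives X_t = x_0 * exp(-theta t) + sigma * int_0^t exp(-theta (t-s)) dB_s for any initial x_0. The Itô integral has variance (by the Itô isometry) sigma^2 * int_0^t exp(-2 theta (t - s)) ds = sigma^2 * (1 - exp(-2 theta t)) / (2 theta), independent of x_0.
With theta = 1/5, sigma = 2:
  Var(X_t) = (2)^2 * (1 - exp(-2*1/5 t)) / (2 * 1/5) = 10 - 10*exp(-2*t/5).
As t -> infinity, exp(-2*1/5 t) -> 0, so the stationary variance is sigma^2 / (2 theta) = 10.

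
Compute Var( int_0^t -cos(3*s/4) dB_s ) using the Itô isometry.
Var = t/2 + sin(3*t/2)/3

The Itô integral of a deterministic integrand f(s) has mean 0 because each increment f(s) * (B_{s+ds} - B_s) has mean 0. By the Itô isometry:
  Var( int_0^t f(s) dB_s ) = E[ (int_0^t f(s) dB_s)^2 ] = int_0^t f(s)^2 ds.
Here f(s) = -cos(3*s/4), so f(s)^2 = cos(3*s/4)^2. Integrate:
  int_0^t (cos(3*s/4)^2) ds = t/2 + sin(3*t/2)/3.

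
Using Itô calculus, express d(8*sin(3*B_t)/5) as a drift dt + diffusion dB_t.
d(8*sin(3*B_t)/5) = (-36*sin(3*B_t)/5) dt + (24*cos(3*B_t)/5) dB_t

Itô's formula for f(B_t) gives d f(B_t) = f'(B_t) dB_t + (1/2) f''(B_t) dt. Compute derivatives of f(x) = 8*sin(3*x)/5:
  f'(x)  = 24*cos(3*x)/5
  f''(x) = -72*sin(3*x)/5
Substitute x = B_t and multiply the f'' term by 1/2:
  drift     = (1/2) * (-72*sin(3*x)/5) evaluated at B_t = -36*sin(3*B_t)/5
  diffusion = (24*cos(3*x)/5) evaluated at B_t = 24*cos(3*B_t)/5
Therefore d(8*sin(3*B_t)/5) = (-36*sin(3*B_t)/5) dt + (24*cos(3*B_t)/5) dB_t.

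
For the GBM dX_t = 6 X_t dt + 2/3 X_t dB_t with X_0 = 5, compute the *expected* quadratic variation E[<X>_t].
E[<X>_t] = 25*exp(112*t/9)/28 - 25/28

<X>_t = int_0^t ((2/3) * X_s)^2 ds. Taking expectation inside the integral: E[<X>_t] = (2/3)^2 * int_0^t E[X_s^2] ds. For GBM, E[X_s^2] = x_0^2 * exp((2 mu + sigma^2) s). Integrating:
  E[<X>_t] = (2/3)^2 * 5^2 * (exp((2*6 + (2/3)^2) t) - 1) / (2*6 + (2/3)^2)
           = (2/3)^2 * 5^2 * (exp((112/9) t) - 1) / (112/9) = 25*exp(112*t/9)/28 - 25/28.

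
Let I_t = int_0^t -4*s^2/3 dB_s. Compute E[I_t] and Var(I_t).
E[I_t] = 0; Var(I_t) = 16*t^5/45

The Itô integral of a deterministic integrand f(s) has mean 0 because each increment f(s) * (B_{s+ds} - B_s) has mean 0. By the Itô isometry:
  Var( int_0^t f(s) dB_s ) = E[ (int_0^t f(s) dB_s)^2 ] = int_0^t f(s)^2 ds.
Here f(s) = -4*s^2/3, so f(s)^2 = 16*s^4/9. Integrate:
  int_0^t (16*s^4/9) ds = 16*t^5/45.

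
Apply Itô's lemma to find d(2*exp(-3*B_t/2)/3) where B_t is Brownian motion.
d(2*exp(-3*B_t/2)/3) = (3*exp(-3*B_t/2)/4) dt + (-exp(-3*B_t/2)) dB_t

Itô's formula for f(B_t) gives d f(B_t) = f'(B_t) dB_t + (1/2) f''(B_t) dt. Compute derivatives of f(x) = 2*exp(-3*x/2)/3:
  f'(x)  = -exp(-3*x/2)
  f''(x) = 3*exp(-3*x/2)/2
Substitute x = B_t and multiply the f'' term by 1/2:
  drift     = (1/2) * (3*exp(-3*x/2)/2) evaluated at B_t = 3*exp(-3*B_t/2)/4
  diffusion = (-exp(-3*x/2)) evaluated at B_t = -exp(-3*B_t/2)
Therefore d(2*exp(-3*B_t/2)/3) = (3*exp(-3*B_t/2)/4) dt + (-exp(-3*B_t/2)) dB_t.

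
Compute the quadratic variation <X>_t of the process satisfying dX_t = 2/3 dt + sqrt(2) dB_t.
<X>_t = 2*t

For an Itô process dX_t = a(t) dt + b(t) dB_t, the quadratic variation is <X>_t = int_0^t b(s)^2 ds (the drift term does not contribute). Here b(s) = sqrt(2), so
  b(s)^2 = 2.
Integrating from 0 to t:
  <X>_t = int_0^t (2) ds = 2*t.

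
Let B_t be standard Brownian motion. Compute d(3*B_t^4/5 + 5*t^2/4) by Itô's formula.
d(3*B_t^4/5 + 5*t^2/4) = (18*B_t^2/5 + 5*t/2) dt + (12*B_t^3/5) dB_t

Itô's formula for f(t, x): d f(t, B_t) = (f_t + (1/2) f_xx) dt + f_x dB_t. Compute partials of f(t, x) = 5*t^2/4 + 3*x^4/5:
  f_t(t,x)  = 5*t/2
  f_x(t,x)  = 12*x^3/5
  f_xx(t,x) = 36*x^2/5
Assemble drift = f_t + (1/2) f_xx = 5*t/2 + 18*x^2/5 and diffusion = f_x = 12*x^3/5. Substituting x = B_t:
  d(3*B_t^4/5 + 5*t^2/4) = (18*B_t^2/5 + 5*t/2) dt + (12*B_t^3/5) dB_t.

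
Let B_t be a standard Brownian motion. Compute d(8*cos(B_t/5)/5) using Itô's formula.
d(8*cos(B_t/5)/5) = (-4*cos(B_t/5)/125) dt + (-8*sin(B_t/5)/25) dB_t

Itô's formula for f(B_t) gives d f(B_t) = f'(B_t) dB_t + (1/2) f''(B_t) dt. Compute derivatives of f(x) = 8*cos(x/5)/5:
  f'(x)  = -8*sin(x/5)/25
  f''(x) = -8*cos(x/5)/125
Substitute x = B_t and multiply the f'' term by 1/2:
  drift     = (1/2) * (-8*cos(x/5)/125) evaluated at B_t = -4*cos(B_t/5)/125
  diffusion = (-8*sin(x/5)/25) evaluated at B_t = -8*sin(B_t/5)/25
Therefore d(8*cos(B_t/5)/5) = (-4*cos(B_t/5)/125) dt + (-8*sin(B_t/5)/25) dB_t.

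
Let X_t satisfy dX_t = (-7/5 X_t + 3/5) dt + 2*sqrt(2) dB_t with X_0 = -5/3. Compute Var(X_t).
Var(X_t) = 20/7 - 20*exp(-14*t/5)/7

The variance V(t) = Var(X_t) satisfies V'(t) = 2 a V(t) + c^2 with V(0) = 0 (drift coefficient is linear in X, diffusion is constant). With a = -7/5, c = 2*sqrt(2), the solution is
  V(t) = (c^2 / (2 a)) * (exp(2 a t) - 1)
       = ((2*sqrt(2))^2 / (2*(-7/5))) * (exp((-14/5) t) - 1)
       = 20/7 - 20*exp(-14*t/5)/7.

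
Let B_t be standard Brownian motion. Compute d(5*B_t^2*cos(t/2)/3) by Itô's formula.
d(5*B_t^2*cos(t/2)/3) = (-5*B_t^2*sin(t/2)/6 + 5*cos(t/2)/3) dt + (10*B_t*cos(t/2)/3) dB_t

Itô's formula for f(t, x): d f(t, B_t) = (f_t + (1/2) f_xx) dt + f_x dB_t. Compute partials of f(t, x) = 5*x^2*cos(t/2)/3:
  f_t(t,x)  = -5*x^2*sin(t/2)/6
  f_x(t,x)  = 10*x*cos(t/2)/3
  f_xx(t,x) = 10*cos(t/2)/3
Assemble drift = f_t + (1/2) f_xx = -5*x^2*sin(t/2)/6 + 5*cos(t/2)/3 and diffusion = f_x = 10*x*cos(t/2)/3. Substituting x = B_t:
  d(5*B_t^2*cos(t/2)/3) = (-5*B_t^2*sin(t/2)/6 + 5*cos(t/2)/3) dt + (10*B_t*cos(t/2)/3) dB_t.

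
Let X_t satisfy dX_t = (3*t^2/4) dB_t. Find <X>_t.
<X>_t = 9*t^5/80

For an Itô process dX_t = a(t) dt + b(t) dB_t, the quadratic variation is <X>_t = int_0^t b(s)^2 ds (the drift term does not contribute). Here b(s) = 3*s^2/4, so
  b(s)^2 = 9*s^4/16.
Integrating from 0 to t:
  <X>_t = int_0^t (9*s^4/16) ds = 9*t^5/80.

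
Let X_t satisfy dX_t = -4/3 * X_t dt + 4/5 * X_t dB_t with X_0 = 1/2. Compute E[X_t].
E[X_t] = exp(-4*t/3)/2

For GBM dX = mu X dt + sigma X dB with X_0 = x_0, apply Itô to Y = log X: dY = (mu - sigma^2/2) dt + sigma dB, so Y_t = log(x_0) + (mu - sigma^2/2) t + sigma B_t and hence X_t = x_0 * exp((mu - sigma^2/2) t + sigma B_t).
With mu = -4/3, sigma = 4/5, x_0 = 1/2, this gives:
  X_t = 1/2 * exp((-124/75) * t + (4/5) * B_t).
Since sigma*B_t ~ Normal(0, sigma^2 t), E[exp(sigma*B_t)] = exp(sigma^2 t / 2); so E[X_t] = x_0 * exp((mu - sigma^2/2) t) * exp(sigma^2 t / 2) = x_0 * exp(mu t) = exp(-4*t/3)/2.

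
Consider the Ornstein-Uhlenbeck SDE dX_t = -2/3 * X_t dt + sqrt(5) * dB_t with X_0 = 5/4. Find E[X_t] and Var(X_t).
E[X_t] = 5*exp(-2*t/3)/4; Var(X_t) = 15/4 - 15*exp(-4*t/3)/4

The OU SDE dX = -theta X dt + sigma dB admits the integrating factor exp(theta t): d(exp(theta t) X_t) = sigma exp(theta t) dB_t. Integrating from 0 to t:
  X_t = x_0 * exp(-theta t) + sigma * int_0^t exp(-theta (t-s)) dB_s.
The Itô integral has mean 0 and (by the Itô isometry) variance sigma^2 * int_0^t exp(-2 theta (t - s)) ds = sigma^2 * (1 - exp(-2 theta t)) / (2 theta).
With theta = 2/3, sigma = sqrt(5), x_0 = 5/4:
  E[X_t] = 5/4 * exp(-2/3 t) = 5*exp(-2*t/3)/4
  Var(X_t) = (sqrt(5))^2 * (1 - exp(-2*2/3 t)) / (2 * 2/3) = 15/4 - 15*exp(-4*t/3)/4.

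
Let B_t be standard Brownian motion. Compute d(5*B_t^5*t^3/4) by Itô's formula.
d(5*B_t^5*t^3/4) = (5*B_t^3*t^2*(3*B_t^2 + 10*t)/4) dt + (25*B_t^4*t^3/4) dB_t

Itô's formula for f(t, x): d f(t, B_t) = (f_t + (1/2) f_xx) dt + f_x dB_t. Compute partials of f(t, x) = 5*t^3*x^5/4:
  f_t(t,x)  = 15*t^2*x^5/4
  f_x(t,x)  = 25*t^3*x^4/4
  f_xx(t,x) = 25*t^3*x^3
Assemble drift = f_t + (1/2) f_xx = 5*t^2*x^3*(10*t + 3*x^2)/4 and diffusion = f_x = 25*t^3*x^4/4. Substituting x = B_t:
  d(5*B_t^5*t^3/4) = (5*B_t^3*t^2*(3*B_t^2 + 10*t)/4) dt + (25*B_t^4*t^3/4) dB_t.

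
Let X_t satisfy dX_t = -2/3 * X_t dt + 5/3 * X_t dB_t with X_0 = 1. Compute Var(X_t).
Var(X_t) = (exp(25*t/9) - 1)*exp(-4*t/3)

For GBM dX = mu X dt + sigma X dB with X_0 = x_0, apply Itô to Y = log X: dY = (mu - sigma^2/2) dt + sigma dB, so Y_t = log(x_0) + (mu - sigma^2/2) t + sigma B_t and hence X_t = x_0 * exp((mu - sigma^2/2) t + sigma B_t).
With mu = -2/3, sigma = 5/3, x_0 = 1, this gives:
  X_t = 1 * exp((-37/18) * t + (5/3) * B_t).
Since sigma*B_t ~ Normal(0, sigma^2 t), E[exp(sigma*B_t)] = exp(sigma^2 t / 2); so E[X_t] = x_0 * exp((mu - sigma^2/2) t) * exp(sigma^2 t / 2) = x_0 * exp(mu t) = exp(-2*t/3).
Var(X_t) = E[X_t^2] - (E[X_t])^2 = x_0^2 * exp(2 mu t) * (exp(sigma^2 t) - 1) = (exp(25*t/9) - 1)*exp(-4*t/3).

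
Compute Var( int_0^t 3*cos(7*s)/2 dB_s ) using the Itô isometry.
Var = 9*t/8 + 9*sin(14*t)/112

The Itô integral of a deterministic integrand f(s) has mean 0 because each increment f(s) * (B_{s+ds} - B_s) has mean 0. By the Itô isometry:
  Var( int_0^t f(s) dB_s ) = E[ (int_0^t f(s) dB_s)^2 ] = int_0^t f(s)^2 ds.
Here f(s) = 3*cos(7*s)/2, so f(s)^2 = 9*cos(7*s)^2/4. Integrate:
  int_0^t (9*cos(7*s)^2/4) ds = 9*t/8 + 9*sin(14*t)/112.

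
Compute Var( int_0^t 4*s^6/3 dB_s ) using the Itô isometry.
Var = 16*t^13/117

The Itô integral of a deterministic integrand f(s) has mean 0 because each increment f(s) * (B_{s+ds} - B_s) has mean 0. By the Itô isometry:
  Var( int_0^t f(s) dB_s ) = E[ (int_0^t f(s) dB_s)^2 ] = int_0^t f(s)^2 ds.
Here f(s) = 4*s^6/3, so f(s)^2 = 16*s^12/9. Integrate:
  int_0^t (16*s^12/9) ds = 16*t^13/117.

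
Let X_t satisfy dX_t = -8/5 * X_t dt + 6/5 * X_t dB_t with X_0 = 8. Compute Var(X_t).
Var(X_t) = (64*exp(36*t/25) - 64)*exp(-16*t/5)

For GBM dX = mu X dt + sigma X dB with X_0 = x_0, apply Itô to Y = log X: dY = (mu - sigma^2/2) dt + sigma dB, so Y_t = log(x_0) + (mu - sigma^2/2) t + sigma B_t and hence X_t = x_0 * exp((mu - sigma^2/2) t + sigma B_t).
With mu = -8/5, sigma = 6/5, x_0 = 8, this gives:
  X_t = 8 * exp((-58/25) * t + (6/5) * B_t).
Since sigma*B_t ~ Normal(0, sigma^2 t), E[exp(sigma*B_t)] = exp(sigma^2 t / 2); so E[X_t] = x_0 * exp((mu - sigma^2/2) t) * exp(sigma^2 t / 2) = x_0 * exp(mu t) = 8*exp(-8*t/5).
Var(X_t) = E[X_t^2] - (E[X_t])^2 = x_0^2 * exp(2 mu t) * (exp(sigma^2 t) - 1) = (64*exp(36*t/25) - 64)*exp(-16*t/5).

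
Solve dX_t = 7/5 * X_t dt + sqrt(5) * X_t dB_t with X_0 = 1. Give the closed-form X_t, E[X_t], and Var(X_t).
X_t = 1 * exp((-11/10) t + (sqrt(5)) B_t); E[X_t] = exp(7*t/5); Var(X_t) = (exp(5*t) - 1)*exp(14*t/5)

For GBM dX = mu X dt + sigma X dB with X_0 = x_0, apply Itô to Y = log X: dY = (mu - sigma^2/2) dt + sigma dB, so Y_t = log(x_0) + (mu - sigma^2/2) t + sigma B_t and hence X_t = x_0 * exp((mu - sigma^2/2) t + sigma B_t).
With mu = 7/5, sigma = sqrt(5), x_0 = 1, this gives:
  X_t = 1 * exp((-11/10) * t + (sqrt(5)) * B_t).
Since sigma*B_t ~ Normal(0, sigma^2 t), E[exp(sigma*B_t)] = exp(sigma^2 t / 2); so E[X_t] = x_0 * exp((mu - sigma^2/2) t) * exp(sigma^2 t / 2) = x_0 * exp(mu t) = exp(7*t/5).
Var(X_t) = E[X_t^2] - (E[X_t])^2 = x_0^2 * exp(2 mu t) * (exp(sigma^2 t) - 1) = (exp(5*t) - 1)*exp(14*t/5).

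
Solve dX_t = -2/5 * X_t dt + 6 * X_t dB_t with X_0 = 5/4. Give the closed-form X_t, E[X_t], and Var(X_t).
X_t = 5/4 * exp((-92/5) t + (6) B_t); E[X_t] = 5*exp(-2*t/5)/4; Var(X_t) = (25*exp(36*t) - 25)*exp(-4*t/5)/16

For GBM dX = mu X dt + sigma X dB with X_0 = x_0, apply Itô to Y = log X: dY = (mu - sigma^2/2) dt + sigma dB, so Y_t = log(x_0) + (mu - sigma^2/2) t + sigma B_t and hence X_t = x_0 * exp((mu - sigma^2/2) t + sigma B_t).
With mu = -2/5, sigma = 6, x_0 = 5/4, this gives:
  X_t = 5/4 * exp((-92/5) * t + (6) * B_t).
Since sigma*B_t ~ Normal(0, sigma^2 t), E[exp(sigma*B_t)] = exp(sigma^2 t / 2); so E[X_t] = x_0 * exp((mu - sigma^2/2) t) * exp(sigma^2 t / 2) = x_0 * exp(mu t) = 5*exp(-2*t/5)/4.
Var(X_t) = E[X_t^2] - (E[X_t])^2 = x_0^2 * exp(2 mu t) * (exp(sigma^2 t) - 1) = (25*exp(36*t) - 25)*exp(-4*t/5)/16.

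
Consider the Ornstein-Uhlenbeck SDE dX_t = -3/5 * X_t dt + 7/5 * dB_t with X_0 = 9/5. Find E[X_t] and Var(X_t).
E[X_t] = 9*exp(-3*t/5)/5; Var(X_t) = 49/30 - 49*exp(-6*t/5)/30

The OU SDE dX = -theta X dt + sigma dB admits the integrating factor exp(theta t): d(exp(theta t) X_t) = sigma exp(theta t) dB_t. Integrating from 0 to t:
  X_t = x_0 * exp(-theta t) + sigma * int_0^t exp(-theta (t-s)) dB_s.
The Itô integral has mean 0 and (by the Itô isometry) variance sigma^2 * int_0^t exp(-2 theta (t - s)) ds = sigma^2 * (1 - exp(-2 theta t)) / (2 theta).
With theta = 3/5, sigma = 7/5, x_0 = 9/5:
  E[X_t] = 9/5 * exp(-3/5 t) = 9*exp(-3*t/5)/5
  Var(X_t) = (7/5)^2 * (1 - exp(-2*3/5 t)) / (2 * 3/5) = 49/30 - 49*exp(-6*t/5)/30.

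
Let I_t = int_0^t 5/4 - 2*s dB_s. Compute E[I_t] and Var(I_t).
E[I_t] = 0; Var(I_t) = t*(64*t^2 - 120*t + 75)/48

The Itô integral of a deterministic integrand f(s) has mean 0 because each increment f(s) * (B_{s+ds} - B_s) has mean 0. By the Itô isometry:
  Var( int_0^t f(s) dB_s ) = E[ (int_0^t f(s) dB_s)^2 ] = int_0^t f(s)^2 ds.
Here f(s) = 5/4 - 2*s, so f(s)^2 = (8*s - 5)^2/16. Integrate:
  int_0^t ((8*s - 5)^2/16) ds = t*(64*t^2 - 120*t + 75)/48.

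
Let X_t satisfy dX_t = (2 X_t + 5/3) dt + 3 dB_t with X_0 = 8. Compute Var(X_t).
Var(X_t) = 9*exp(4*t)/4 - 9/4

The variance V(t) = Var(X_t) satisfies V'(t) = 2 a V(t) + c^2 with V(0) = 0 (drift coefficient is linear in X, diffusion is constant). With a = 2, c = 3, the solution is
  V(t) = (c^2 / (2 a)) * (exp(2 a t) - 1)
       = (3^2 / (2*2)) * (exp(4 t) - 1)
       = 9*exp(4*t)/4 - 9/4.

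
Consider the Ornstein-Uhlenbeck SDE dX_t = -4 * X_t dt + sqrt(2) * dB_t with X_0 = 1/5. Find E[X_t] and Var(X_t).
E[X_t] = exp(-4*t)/5; Var(X_t) = 1/4 - exp(-8*t)/4

The OU SDE dX = -theta X dt + sigma dB admits the integrating factor exp(theta t): d(exp(theta t) X_t) = sigma exp(theta t) dB_t. Integrating from 0 to t:
  X_t = x_0 * exp(-theta t) + sigma * int_0^t exp(-theta (t-s)) dB_s.
The Itô integral has mean 0 and (by the Itô isometry) variance sigma^2 * int_0^t exp(-2 theta (t - s)) ds = sigma^2 * (1 - exp(-2 theta t)) / (2 theta).
With theta = 4, sigma = sqrt(2), x_0 = 1/5:
  E[X_t] = 1/5 * exp(-4 t) = exp(-4*t)/5
  Var(X_t) = (sqrt(2))^2 * (1 - exp(-2*4 t)) / (2 * 4) = 1/4 - exp(-8*t)/4.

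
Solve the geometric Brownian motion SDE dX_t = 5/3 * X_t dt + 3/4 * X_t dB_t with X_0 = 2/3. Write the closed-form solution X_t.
X_t = 2/3 * exp((133/96) * t + (3/4) * B_t)

For GBM dX = mu X dt + sigma X dB with X_0 = x_0, apply Itô to Y = log X: dY = (mu - sigma^2/2) dt + sigma dB, so Y_t = log(x_0) + (mu - sigma^2/2) t + sigma B_t and hence X_t = x_0 * exp((mu - sigma^2/2) t + sigma B_t).
With mu = 5/3, sigma = 3/4, x_0 = 2/3, this gives:
  X_t = 2/3 * exp((133/96) * t + (3/4) * B_t).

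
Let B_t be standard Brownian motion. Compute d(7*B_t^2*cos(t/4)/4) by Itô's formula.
d(7*B_t^2*cos(t/4)/4) = (-7*B_t^2*sin(t/4)/16 + 7*cos(t/4)/4) dt + (7*B_t*cos(t/4)/2) dB_t

Itô's formula for f(t, x): d f(t, B_t) = (f_t + (1/2) f_xx) dt + f_x dB_t. Compute partials of f(t, x) = 7*x^2*cos(t/4)/4:
  f_t(t,x)  = -7*x^2*sin(t/4)/16
  f_x(t,x)  = 7*x*cos(t/4)/2
  f_xx(t,x) = 7*cos(t/4)/2
Assemble drift = f_t + (1/2) f_xx = -7*x^2*sin(t/4)/16 + 7*cos(t/4)/4 and diffusion = f_x = 7*x*cos(t/4)/2. Substituting x = B_t:
  d(7*B_t^2*cos(t/4)/4) = (-7*B_t^2*sin(t/4)/16 + 7*cos(t/4)/4) dt + (7*B_t*cos(t/4)/2) dB_t.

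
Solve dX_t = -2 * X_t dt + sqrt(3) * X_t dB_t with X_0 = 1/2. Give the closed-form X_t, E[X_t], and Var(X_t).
X_t = 1/2 * exp((-7/2) t + (sqrt(3)) B_t); E[X_t] = exp(-2*t)/2; Var(X_t) = (exp(3*t) - 1)*exp(-4*t)/4

For GBM dX = mu X dt + sigma X dB with X_0 = x_0, apply Itô to Y = log X: dY = (mu - sigma^2/2) dt + sigma dB, so Y_t = log(x_0) + (mu - sigma^2/2) t + sigma B_t and hence X_t = x_0 * exp((mu - sigma^2/2) t + sigma B_t).
With mu = -2, sigma = sqrt(3), x_0 = 1/2, this gives:
  X_t = 1/2 * exp((-7/2) * t + (sqrt(3)) * B_t).
Since sigma*B_t ~ Normal(0, sigma^2 t), E[exp(sigma*B_t)] = exp(sigma^2 t / 2); so E[X_t] = x_0 * exp((mu - sigma^2/2) t) * exp(sigma^2 t / 2) = x_0 * exp(mu t) = exp(-2*t)/2.
Var(X_t) = E[X_t^2] - (E[X_t])^2 = x_0^2 * exp(2 mu t) * (exp(sigma^2 t) - 1) = (exp(3*t) - 1)*exp(-4*t)/4.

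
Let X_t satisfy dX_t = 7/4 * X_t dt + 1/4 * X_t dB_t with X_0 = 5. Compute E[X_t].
E[X_t] = 5*exp(7*t/4)

For GBM dX = mu X dt + sigma X dB with X_0 = x_0, apply Itô to Y = log X: dY = (mu - sigma^2/2) dt + sigma dB, so Y_t = log(x_0) + (mu - sigma^2/2) t + sigma B_t and hence X_t = x_0 * exp((mu - sigma^2/2) t + sigma B_t).
With mu = 7/4, sigma = 1/4, x_0 = 5, this gives:
  X_t = 5 * exp((55/32) * t + (1/4) * B_t).
Since sigma*B_t ~ Normal(0, sigma^2 t), E[exp(sigma*B_t)] = exp(sigma^2 t / 2); so E[X_t] = x_0 * exp((mu - sigma^2/2) t) * exp(sigma^2 t / 2) = x_0 * exp(mu t) = 5*exp(7*t/4).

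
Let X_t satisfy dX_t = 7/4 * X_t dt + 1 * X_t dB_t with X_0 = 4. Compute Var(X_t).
Var(X_t) = 16*(exp(t) - 1)*exp(7*t/2)

For GBM dX = mu X dt + sigma X dB with X_0 = x_0, apply Itô to Y = log X: dY = (mu - sigma^2/2) dt + sigma dB, so Y_t = log(x_0) + (mu - sigma^2/2) t + sigma B_t and hence X_t = x_0 * exp((mu - sigma^2/2) t + sigma B_t).
With mu = 7/4, sigma = 1, x_0 = 4, this gives:
  X_t = 4 * exp((5/4) * t + (1) * B_t).
Since sigma*B_t ~ Normal(0, sigma^2 t), E[exp(sigma*B_t)] = exp(sigma^2 t / 2); so E[X_t] = x_0 * exp((mu - sigma^2/2) t) * exp(sigma^2 t / 2) = x_0 * exp(mu t) = 4*exp(7*t/4).
Var(X_t) = E[X_t^2] - (E[X_t])^2 = x_0^2 * exp(2 mu t) * (exp(sigma^2 t) - 1) = 16*(exp(t) - 1)*exp(7*t/2).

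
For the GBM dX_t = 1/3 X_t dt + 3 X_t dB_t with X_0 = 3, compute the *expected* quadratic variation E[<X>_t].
E[<X>_t] = 243*exp(29*t/3)/29 - 243/29

<X>_t = int_0^t (3 * X_s)^2 ds. Taking expectation inside the integral: E[<X>_t] = 3^2 * int_0^t E[X_s^2] ds. For GBM, E[X_s^2] = x_0^2 * exp((2 mu + sigma^2) s). Integrating:
  E[<X>_t] = 3^2 * 3^2 * (exp((2*(1/3) + 3^2) t) - 1) / (2*(1/3) + 3^2)
           = 3^2 * 3^2 * (exp((29/3) t) - 1) / (29/3) = 243*exp(29*t/3)/29 - 243/29.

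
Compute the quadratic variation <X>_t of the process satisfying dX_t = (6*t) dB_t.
<X>_t = 12*t^3

For an Itô process dX_t = a(t) dt + b(t) dB_t, the quadratic variation is <X>_t = int_0^t b(s)^2 ds (the drift term does not contribute). Here b(s) = 6*s, so
  b(s)^2 = 36*s^2.
Integrating from 0 to t:
  <X>_t = int_0^t (36*s^2) ds = 12*t^3.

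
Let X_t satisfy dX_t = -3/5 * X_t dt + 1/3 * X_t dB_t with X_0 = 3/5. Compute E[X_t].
E[X_t] = 3*exp(-3*t/5)/5

For GBM dX = mu X dt + sigma X dB with X_0 = x_0, apply Itô to Y = log X: dY = (mu - sigma^2/2) dt + sigma dB, so Y_t = log(x_0) + (mu - sigma^2/2) t + sigma B_t and hence X_t = x_0 * exp((mu - sigma^2/2) t + sigma B_t).
With mu = -3/5, sigma = 1/3, x_0 = 3/5, this gives:
  X_t = 3/5 * exp((-59/90) * t + (1/3) * B_t).
Since sigma*B_t ~ Normal(0, sigma^2 t), E[exp(sigma*B_t)] = exp(sigma^2 t / 2); so E[X_t] = x_0 * exp((mu - sigma^2/2) t) * exp(sigma^2 t / 2) = x_0 * exp(mu t) = 3*exp(-3*t/5)/5.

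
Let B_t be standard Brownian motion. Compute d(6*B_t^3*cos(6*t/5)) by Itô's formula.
d(6*B_t^3*cos(6*t/5)) = (18*B_t*(-2*B_t^2*sin(6*t/5)/5 + cos(6*t/5))) dt + (18*B_t^2*cos(6*t/5)) dB_t

Itô's formula for f(t, x): d f(t, B_t) = (f_t + (1/2) f_xx) dt + f_x dB_t. Compute partials of f(t, x) = 6*x^3*cos(6*t/5):
  f_t(t,x)  = -36*x^3*sin(6*t/5)/5
  f_x(t,x)  = 18*x^2*cos(6*t/5)
  f_xx(t,x) = 36*x*cos(6*t/5)
Assemble drift = f_t + (1/2) f_xx = 18*x*(-2*x^2*sin(6*t/5)/5 + cos(6*t/5)) and diffusion = f_x = 18*x^2*cos(6*t/5). Substituting x = B_t:
  d(6*B_t^3*cos(6*t/5)) = (18*B_t*(-2*B_t^2*sin(6*t/5)/5 + cos(6*t/5))) dt + (18*B_t^2*cos(6*t/5)) dB_t.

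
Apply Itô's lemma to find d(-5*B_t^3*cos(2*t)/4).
d(-5*B_t^3*cos(2*t)/4) = (5*B_t*(2*B_t^2*sin(2*t) - 3*cos(2*t))/4) dt + (-15*B_t^2*cos(2*t)/4) dB_t

Itô's formula for f(t, x): d f(t, B_t) = (f_t + (1/2) f_xx) dt + f_x dB_t. Compute partials of f(t, x) = -5*x^3*cos(2*t)/4:
  f_t(t,x)  = 5*x^3*sin(2*t)/2
  f_x(t,x)  = -15*x^2*cos(2*t)/4
  f_xx(t,x) = -15*x*cos(2*t)/2
Assemble drift = f_t + (1/2) f_xx = 5*x*(2*x^2*sin(2*t) - 3*cos(2*t))/4 and diffusion = f_x = -15*x^2*cos(2*t)/4. Substituting x = B_t:
  d(-5*B_t^3*cos(2*t)/4) = (5*B_t*(2*B_t^2*sin(2*t) - 3*cos(2*t))/4) dt + (-15*B_t^2*cos(2*t)/4) dB_t.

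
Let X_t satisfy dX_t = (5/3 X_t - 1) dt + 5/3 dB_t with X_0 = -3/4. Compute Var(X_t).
Var(X_t) = 5*exp(10*t/3)/6 - 5/6

The variance V(t) = Var(X_t) satisfies V'(t) = 2 a V(t) + c^2 with V(0) = 0 (drift coefficient is linear in X, diffusion is constant). With a = 5/3, c = 5/3, the solution is
  V(t) = (c^2 / (2 a)) * (exp(2 a t) - 1)
       = ((5/3)^2 / (2*(5/3))) * (exp((10/3) t) - 1)
       = 5*exp(10*t/3)/6 - 5/6.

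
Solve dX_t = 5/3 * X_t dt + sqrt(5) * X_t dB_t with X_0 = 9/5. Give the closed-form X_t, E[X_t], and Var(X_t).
X_t = 9/5 * exp((-5/6) t + (sqrt(5)) B_t); E[X_t] = 9*exp(5*t/3)/5; Var(X_t) = 81*(exp(5*t) - 1)*exp(10*t/3)/25

For GBM dX = mu X dt + sigma X dB with X_0 = x_0, apply Itô to Y = log X: dY = (mu - sigma^2/2) dt + sigma dB, so Y_t = log(x_0) + (mu - sigma^2/2) t + sigma B_t and hence X_t = x_0 * exp((mu - sigma^2/2) t + sigma B_t).
With mu = 5/3, sigma = sqrt(5), x_0 = 9/5, this gives:
  X_t = 9/5 * exp((-5/6) * t + (sqrt(5)) * B_t).
Since sigma*B_t ~ Normal(0, sigma^2 t), E[exp(sigma*B_t)] = exp(sigma^2 t / 2); so E[X_t] = x_0 * exp((mu - sigma^2/2) t) * exp(sigma^2 t / 2) = x_0 * exp(mu t) = 9*exp(5*t/3)/5.
Var(X_t) = E[X_t^2] - (E[X_t])^2 = x_0^2 * exp(2 mu t) * (exp(sigma^2 t) - 1) = 81*(exp(5*t) - 1)*exp(10*t/3)/25.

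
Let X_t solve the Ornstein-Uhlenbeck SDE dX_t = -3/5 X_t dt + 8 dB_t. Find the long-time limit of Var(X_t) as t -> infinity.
lim Var(X_t) = 160/3

The OU SDE dX = -theta X dt + sigma dB admits the integrating factor exp(theta t): d(exp(theta t) X_t) = sigma exp(theta t) dB_t. Integrating from 0 to t gives X_t = x_0 * exp(-theta t) + sigma * int_0^t exp(-theta (t-s)) dB_s for any initial x_0. The Itô integral has variance (by the Itô isometry) sigma^2 * int_0^t exp(-2 theta (t - s)) ds = sigma^2 * (1 - exp(-2 theta t)) / (2 theta), independent of x_0.
With theta = 3/5, sigma = 8:
  Var(X_t) = (8)^2 * (1 - exp(-2*3/5 t)) / (2 * 3/5) = 160/3 - 160*exp(-6*t/5)/3.
As t -> infinity, exp(-2*3/5 t) -> 0, so the stationary variance is sigma^2 / (2 theta) = 160/3.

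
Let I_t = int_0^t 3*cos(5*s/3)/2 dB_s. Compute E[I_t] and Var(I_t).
E[I_t] = 0; Var(I_t) = 9*t/8 + 27*sin(10*t/3)/80

The Itô integral of a deterministic integrand f(s) has mean 0 because each increment f(s) * (B_{s+ds} - B_s) has mean 0. By the Itô isometry:
  Var( int_0^t f(s) dB_s ) = E[ (int_0^t f(s) dB_s)^2 ] = int_0^t f(s)^2 ds.
Here f(s) = 3*cos(5*s/3)/2, so f(s)^2 = 9*cos(5*s/3)^2/4. Integrate:
  int_0^t (9*cos(5*s/3)^2/4) ds = 9*t/8 + 27*sin(10*t/3)/80.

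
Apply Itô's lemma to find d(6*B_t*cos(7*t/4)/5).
d(6*B_t*cos(7*t/4)/5) = (-21*B_t*sin(7*t/4)/10) dt + (6*cos(7*t/4)/5) dB_t

Itô's formula for f(t, x): d f(t, B_t) = (f_t + (1/2) f_xx) dt + f_x dB_t. Compute partials of f(t, x) = 6*x*cos(7*t/4)/5:
  f_t(t,x)  = -21*x*sin(7*t/4)/10
  f_x(t,x)  = 6*cos(7*t/4)/5
  f_xx(t,x) = 0
Assemble drift = f_t + (1/2) f_xx = -21*x*sin(7*t/4)/10 and diffusion = f_x = 6*cos(7*t/4)/5. Substituting x = B_t:
  d(6*B_t*cos(7*t/4)/5) = (-21*B_t*sin(7*t/4)/10) dt + (6*cos(7*t/4)/5) dB_t.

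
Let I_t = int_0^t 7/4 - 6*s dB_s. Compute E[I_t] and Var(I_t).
E[I_t] = 0; Var(I_t) = t*(192*t^2 - 168*t + 49)/16

The Itô integral of a deterministic integrand f(s) has mean 0 because each increment f(s) * (B_{s+ds} - B_s) has mean 0. By the Itô isometry:
  Var( int_0^t f(s) dB_s ) = E[ (int_0^t f(s) dB_s)^2 ] = int_0^t f(s)^2 ds.
Here f(s) = 7/4 - 6*s, so f(s)^2 = (24*s - 7)^2/16. Integrate:
  int_0^t ((24*s - 7)^2/16) ds = t*(192*t^2 - 168*t + 49)/16.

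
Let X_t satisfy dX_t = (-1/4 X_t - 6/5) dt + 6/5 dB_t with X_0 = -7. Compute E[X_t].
E[X_t] = -24/5 - 11*exp(-t/4)/5

Taking expectations and using E[dB_t] = 0, the mean m(t) = E[X_t] satisfies the ODE m'(t) = a m(t) + b with m(0) = x_0. With a = -1/4, b = -6/5, x_0 = -7, the solution is
  m(t) = x_0 * exp(a t) + (b/a) * (exp(a t) - 1)
       = (-7) * exp((-1/4) t) + ((-6/5)/(-1/4)) * (exp((-1/4) t) - 1)
       = -24/5 - 11*exp(-t/4)/5.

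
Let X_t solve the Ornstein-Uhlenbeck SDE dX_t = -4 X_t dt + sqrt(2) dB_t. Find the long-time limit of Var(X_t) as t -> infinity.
lim Var(X_t) = 1/4

The OU SDE dX = -theta X dt + sigma dB admits the integrating factor exp(theta t): d(exp(theta t) X_t) = sigma exp(theta t) dB_t. Integrating from 0 to t gives X_t = x_0 * exp(-theta t) + sigma * int_0^t exp(-theta (t-s)) dB_s for any initial x_0. The Itô integral has variance (by the Itô isometry) sigma^2 * int_0^t exp(-2 theta (t - s)) ds = sigma^2 * (1 - exp(-2 theta t)) / (2 theta), independent of x_0.
With theta = 4, sigma = sqrt(2):
  Var(X_t) = (sqrt(2))^2 * (1 - exp(-2*4 t)) / (2 * 4) = 1/4 - exp(-8*t)/4.
As t -> infinity, exp(-2*4 t) -> 0, so the stationary variance is sigma^2 / (2 theta) = 1/4.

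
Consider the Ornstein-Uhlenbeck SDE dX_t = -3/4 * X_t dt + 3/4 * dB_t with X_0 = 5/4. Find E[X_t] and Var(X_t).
E[X_t] = 5*exp(-3*t/4)/4; Var(X_t) = 3/8 - 3*exp(-3*t/2)/8

The OU SDE dX = -theta X dt + sigma dB admits the integrating factor exp(theta t): d(exp(theta t) X_t) = sigma exp(theta t) dB_t. Integrating from 0 to t:
  X_t = x_0 * exp(-theta t) + sigma * int_0^t exp(-theta (t-s)) dB_s.
The Itô integral has mean 0 and (by the Itô isometry) variance sigma^2 * int_0^t exp(-2 theta (t - s)) ds = sigma^2 * (1 - exp(-2 theta t)) / (2 theta).
With theta = 3/4, sigma = 3/4, x_0 = 5/4:
  E[X_t] = 5/4 * exp(-3/4 t) = 5*exp(-3*t/4)/4
  Var(X_t) = (3/4)^2 * (1 - exp(-2*3/4 t)) / (2 * 3/4) = 3/8 - 3*exp(-3*t/2)/8.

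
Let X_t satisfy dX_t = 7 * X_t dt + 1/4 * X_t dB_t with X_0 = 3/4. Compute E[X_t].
E[X_t] = 3*exp(7*t)/4

For GBM dX = mu X dt + sigma X dB with X_0 = x_0, apply Itô to Y = log X: dY = (mu - sigma^2/2) dt + sigma dB, so Y_t = log(x_0) + (mu - sigma^2/2) t + sigma B_t and hence X_t = x_0 * exp((mu - sigma^2/2) t + sigma B_t).
With mu = 7, sigma = 1/4, x_0 = 3/4, this gives:
  X_t = 3/4 * exp((223/32) * t + (1/4) * B_t).
Since sigma*B_t ~ Normal(0, sigma^2 t), E[exp(sigma*B_t)] = exp(sigma^2 t / 2); so E[X_t] = x_0 * exp((mu - sigma^2/2) t) * exp(sigma^2 t / 2) = x_0 * exp(mu t) = 3*exp(7*t)/4.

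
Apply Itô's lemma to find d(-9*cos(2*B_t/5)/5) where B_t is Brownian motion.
d(-9*cos(2*B_t/5)/5) = (18*cos(2*B_t/5)/125) dt + (18*sin(2*B_t/5)/25) dB_t

Itô's formula for f(B_t) gives d f(B_t) = f'(B_t) dB_t + (1/2) f''(B_t) dt. Compute derivatives of f(x) = -9*cos(2*x/5)/5:
  f'(x)  = 18*sin(2*x/5)/25
  f''(x) = 36*cos(2*x/5)/125
Substitute x = B_t and multiply the f'' term by 1/2:
  drift     = (1/2) * (36*cos(2*x/5)/125) evaluated at B_t = 18*cos(2*B_t/5)/125
  diffusion = (18*sin(2*x/5)/25) evaluated at B_t = 18*sin(2*B_t/5)/25
Therefore d(-9*cos(2*B_t/5)/5) = (18*cos(2*B_t/5)/125) dt + (18*sin(2*B_t/5)/25) dB_t.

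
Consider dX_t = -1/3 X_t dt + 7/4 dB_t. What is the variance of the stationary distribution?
lim Var(X_t) = 147/32

The OU SDE dX = -theta X dt + sigma dB admits the integrating factor exp(theta t): d(exp(theta t) X_t) = sigma exp(theta t) dB_t. Integrating from 0 to t gives X_t = x_0 * exp(-theta t) + sigma * int_0^t exp(-theta (t-s)) dB_s for any initial x_0. The Itô integral has variance (by the Itô isometry) sigma^2 * int_0^t exp(-2 theta (t - s)) ds = sigma^2 * (1 - exp(-2 theta t)) / (2 theta), independent of x_0.
With theta = 1/3, sigma = 7/4:
  Var(X_t) = (7/4)^2 * (1 - exp(-2*1/3 t)) / (2 * 1/3) = 147/32 - 147*exp(-2*t/3)/32.
As t -> infinity, exp(-2*1/3 t) -> 0, so the stationary variance is sigma^2 / (2 theta) = 147/32.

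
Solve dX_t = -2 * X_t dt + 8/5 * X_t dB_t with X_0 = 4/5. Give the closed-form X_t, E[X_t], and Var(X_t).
X_t = 4/5 * exp((-82/25) t + (8/5) B_t); E[X_t] = 4*exp(-2*t)/5; Var(X_t) = (16*exp(64*t/25) - 16)*exp(-4*t)/25

For GBM dX = mu X dt + sigma X dB with X_0 = x_0, apply Itô to Y = log X: dY = (mu - sigma^2/2) dt + sigma dB, so Y_t = log(x_0) + (mu - sigma^2/2) t + sigma B_t and hence X_t = x_0 * exp((mu - sigma^2/2) t + sigma B_t).
With mu = -2, sigma = 8/5, x_0 = 4/5, this gives:
  X_t = 4/5 * exp((-82/25) * t + (8/5) * B_t).
Since sigma*B_t ~ Normal(0, sigma^2 t), E[exp(sigma*B_t)] = exp(sigma^2 t / 2); so E[X_t] = x_0 * exp((mu - sigma^2/2) t) * exp(sigma^2 t / 2) = x_0 * exp(mu t) = 4*exp(-2*t)/5.
Var(X_t) = E[X_t^2] - (E[X_t])^2 = x_0^2 * exp(2 mu t) * (exp(sigma^2 t) - 1) = (16*exp(64*t/25) - 16)*exp(-4*t)/25.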